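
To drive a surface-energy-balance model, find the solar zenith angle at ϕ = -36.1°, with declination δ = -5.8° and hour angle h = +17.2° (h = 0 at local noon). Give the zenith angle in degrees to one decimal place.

cos θ_z = sin ϕ sin δ + cos ϕ cos δ cos h = 0.059542 + 0.767904 = 0.827446.
θ_z = arccos(0.827446) = 34.2°.

θ_z = 34.2°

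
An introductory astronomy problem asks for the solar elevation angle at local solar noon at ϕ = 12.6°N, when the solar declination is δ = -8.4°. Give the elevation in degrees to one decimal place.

69.0°

At local noon the hour angle is zero, so the zenith angle equals |ϕ − δ| = |+12.6° − (-8.400°)| = 21.000°.
Elevation = 90° − 21.000° = 69.0°.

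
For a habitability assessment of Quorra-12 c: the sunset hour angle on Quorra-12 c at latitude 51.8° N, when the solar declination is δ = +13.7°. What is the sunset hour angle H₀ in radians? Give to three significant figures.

cos H₀ = −tan φ · tan δ = −tan(+51.8°) × tan(+13.700°) = -0.3098, so H₀ = 1.8858 rad = 108.05°.

H₀ = 1.89 rad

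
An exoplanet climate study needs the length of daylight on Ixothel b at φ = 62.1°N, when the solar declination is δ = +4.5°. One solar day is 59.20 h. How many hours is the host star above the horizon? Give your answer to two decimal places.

cos H₀ = −tan φ · tan δ = −tan(+62.1°) × tan(+4.500°) = -0.1486, so H₀ = 1.7200 rad = 98.55°.
Daylight = 2H₀/(2π) × 59.20 h = (1.7200/π) × 59.20 = 32.41 h.

32.41 h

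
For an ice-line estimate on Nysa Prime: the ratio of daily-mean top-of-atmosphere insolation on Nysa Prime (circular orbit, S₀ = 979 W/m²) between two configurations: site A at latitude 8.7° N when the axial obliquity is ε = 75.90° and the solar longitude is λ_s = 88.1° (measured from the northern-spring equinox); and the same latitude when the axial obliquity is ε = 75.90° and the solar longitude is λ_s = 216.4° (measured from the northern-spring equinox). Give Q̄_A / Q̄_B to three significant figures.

Q̄_A / Q̄_B ≈ 0.767

— Configuration A (φ=+8.7°):
Solar declination: sin δ = sin ε · sin λ_s = sin 75.90° × sin 88.1° = 0.96934, so δ = +75.775°.
cos H₀ = −tan(+8.7°) tan(+75.775°) = -0.6036, H₀ = 2.2188 rad.
Bracket: H₀ sin φ sin δ + cos φ cos δ sin H₀ = 2.2188×0.15126×0.96934 + 0.98849×0.24573×0.79726 = 0.325326 + 0.193656 = 0.518982.
Q̄ = (S₀/π) × [bracket] = (979/π) × 0.518982 = 161.73 W/m².
— Configuration B (φ=+8.7°):
Solar declination: sin δ = sin ε · sin λ_s = sin 75.90° × sin 216.4° = -0.57554, so δ = -35.137°.
cos H₀ = −tan(+8.7°) tan(-35.137°) = 0.1077, H₀ = 1.4629 rad.
Bracket: H₀ sin φ sin δ + cos φ cos δ sin H₀ = 1.4629×0.15126×-0.57554 + 0.98849×0.81777×0.99418 = -0.127354 + 0.803653 = 0.676299.
Q̄ = (S₀/π) × [bracket] = (979/π) × 0.676299 = 210.75 W/m².
Ratio Q̄_A / Q̄_B = 161.73 / 210.75 = 0.7674.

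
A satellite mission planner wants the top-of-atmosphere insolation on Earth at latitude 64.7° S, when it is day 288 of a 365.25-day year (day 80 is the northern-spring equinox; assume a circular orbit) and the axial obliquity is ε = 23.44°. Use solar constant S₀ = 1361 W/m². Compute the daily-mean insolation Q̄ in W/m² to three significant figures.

Q̄ ≈ 298 W/m²

Solar longitude: λ_s = 360° × (288 − 80)/365.25 = 205.010°.
sin δ = sin 23.44° × sin 205.010° = -0.16818, so δ = -9.682°.
cos H₀ = −tan(-64.7°) tan(-9.682°) = -0.3609, H₀ = 1.9401 rad.
Bracket: H₀ sin φ sin δ + cos φ cos δ sin H₀ = 1.9401×-0.90408×-0.16818 + 0.42736×0.98576×0.93260 = 0.294989 + 0.392880 = 0.687869.
Q̄ = (S₀/π) × [bracket] = (1361/π) × 0.687869 = 298.0 W/m².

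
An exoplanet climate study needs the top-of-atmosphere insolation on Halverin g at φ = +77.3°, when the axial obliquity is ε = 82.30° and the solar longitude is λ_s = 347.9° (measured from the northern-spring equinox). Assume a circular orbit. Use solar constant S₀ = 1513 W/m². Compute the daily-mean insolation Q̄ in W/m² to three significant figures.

Q̄ ≈ 1.36 W/m²

Solar declination: sin δ = sin ε · sin λ_s = sin 82.30° × sin 347.9° = -0.20773, so δ = -11.989°.
cos H₀ = −tan(+77.3°) tan(-11.989°) = 0.9423, H₀ = 0.3413 rad.
Bracket: H₀ sin φ sin δ + cos φ cos δ sin H₀ = 0.3413×0.97553×-0.20773 + 0.21985×0.97819×0.33472 = -0.069163 + 0.071983 = 0.002820.
Q̄ = (S₀/π) × [bracket] = (1513/π) × 0.002820 = 1.358 W/m².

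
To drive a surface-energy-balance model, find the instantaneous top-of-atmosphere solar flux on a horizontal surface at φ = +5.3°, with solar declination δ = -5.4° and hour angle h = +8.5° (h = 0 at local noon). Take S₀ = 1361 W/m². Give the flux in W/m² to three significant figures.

1.32e+03 W/m²

cos θ_z = sin φ sin δ + cos φ cos δ cos h = -0.008693 + 0.980417 = 0.971724.
Flux = S₀ · cos θ_z = 1361 × 0.971724 = 1323 W/m².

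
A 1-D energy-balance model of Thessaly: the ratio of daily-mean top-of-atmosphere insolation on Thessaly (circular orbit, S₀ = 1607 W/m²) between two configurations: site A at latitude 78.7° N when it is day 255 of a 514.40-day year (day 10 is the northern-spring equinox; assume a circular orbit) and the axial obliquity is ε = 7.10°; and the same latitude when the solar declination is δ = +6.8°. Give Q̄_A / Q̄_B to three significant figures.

— Configuration A (φ=+78.7°):
Solar longitude: λ_s = 360° × (255 − 10)/514.40 = 171.462°.
sin δ = sin 7.10° × sin 171.462° = 0.01835, so δ = +1.051°.
cos H₀ = −tan(+78.7°) tan(+1.051°) = -0.0919, H₀ = 1.6628 rad.
Bracket: H₀ sin φ sin δ + cos φ cos δ sin H₀ = 1.6628×0.98061×0.01835 + 0.19595×0.99983×0.99577 = 0.029921 + 0.195088 = 0.225009.
Q̄ = (S₀/π) × [bracket] = (1607/π) × 0.225009 = 115.10 W/m².
— Configuration B (φ=+78.7°):
cos H₀ = −tan(+78.7°) tan(+6.800°) = -0.5968, H₀ = 2.2102 rad.
Bracket: H₀ sin φ sin δ + cos φ cos δ sin H₀ = 2.2102×0.98061×0.11840 + 0.19595×0.99297×0.80243 = 0.256614 + 0.156131 = 0.412745.
Q̄ = (S₀/π) × [bracket] = (1607/π) × 0.412745 = 211.13 W/m².
Ratio Q̄_A / Q̄_B = 115.10 / 211.13 = 0.5452.

Q̄_A / Q̄_B ≈ 0.545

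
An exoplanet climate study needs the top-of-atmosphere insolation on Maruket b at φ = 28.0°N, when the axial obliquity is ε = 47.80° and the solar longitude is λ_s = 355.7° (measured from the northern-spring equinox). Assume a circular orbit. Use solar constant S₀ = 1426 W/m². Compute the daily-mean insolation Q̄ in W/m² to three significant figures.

Solar declination: sin δ = sin ε · sin λ_s = sin 47.80° × sin 355.7° = -0.05554, so δ = -3.184°.
cos H₀ = −tan(+28.0°) tan(-3.184°) = 0.0296, H₀ = 1.5412 rad.
Bracket: H₀ sin φ sin δ + cos φ cos δ sin H₀ = 1.5412×0.46947×-0.05554 + 0.88295×0.99846×0.99956 = -0.040186 + 0.881202 = 0.841016.
Q̄ = (S₀/π) × [bracket] = (1426/π) × 0.841016 = 381.7 W/m².

Q̄ ≈ 382 W/m²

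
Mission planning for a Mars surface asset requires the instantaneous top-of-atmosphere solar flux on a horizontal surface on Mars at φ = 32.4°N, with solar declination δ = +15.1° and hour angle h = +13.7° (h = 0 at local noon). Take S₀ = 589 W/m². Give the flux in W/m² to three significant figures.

549 W/m²

cos θ_z = sin φ sin δ + cos φ cos δ cos h = 0.139585 + 0.791983 = 0.931568.
Flux = S₀ · cos θ_z = 589 × 0.931568 = 548.7 W/m².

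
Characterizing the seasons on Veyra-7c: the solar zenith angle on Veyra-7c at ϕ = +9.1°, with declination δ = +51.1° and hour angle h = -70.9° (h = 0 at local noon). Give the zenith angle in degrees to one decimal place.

cos θ_z = sin ϕ sin δ + cos ϕ cos δ cos h = 0.123085 + 0.202895 = 0.325980.
θ_z = arccos(0.325980) = 71.0°.

θ_z = 71.0°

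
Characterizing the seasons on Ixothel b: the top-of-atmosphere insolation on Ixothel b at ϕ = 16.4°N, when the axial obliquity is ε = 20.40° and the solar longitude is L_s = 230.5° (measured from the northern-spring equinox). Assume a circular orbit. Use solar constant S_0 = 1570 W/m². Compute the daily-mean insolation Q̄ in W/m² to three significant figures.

Q̄ ≈ 404 W/m²

Solar declination: sin δ = sin ε · sin L_s = sin 20.40° × sin 230.5° = -0.26897, so δ = -15.603°.
cos h₀ = −tan(+16.4°) tan(-15.603°) = 0.0822, h₀ = 1.4885 rad.
Bracket: h₀ sin ϕ sin δ + cos ϕ cos δ sin h₀ = 1.4885×0.28234×-0.26897 + 0.95931×0.96315×0.99662 = -0.113038 + 0.920836 = 0.807798.
Q̄ = (S_0/π) × [bracket] = (1570/π) × 0.807798 = 403.7 W/m².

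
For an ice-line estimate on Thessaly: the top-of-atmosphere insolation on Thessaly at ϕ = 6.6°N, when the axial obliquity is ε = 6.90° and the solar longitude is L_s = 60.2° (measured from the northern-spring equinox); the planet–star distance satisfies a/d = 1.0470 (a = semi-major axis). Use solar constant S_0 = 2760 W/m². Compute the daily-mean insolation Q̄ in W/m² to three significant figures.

Solar declination: sin δ = sin ε · sin L_s = sin 6.90° × sin 60.2° = 0.10425, so δ = +5.984°.
cos h₀ = −tan(+6.6°) tan(+5.984°) = -0.0121, h₀ = 1.5829 rad.
Bracket: h₀ sin ϕ sin δ + cos ϕ cos δ sin h₀ = 1.5829×0.11494×0.10425 + 0.99337×0.99455×0.99993 = 0.018967 + 0.987887 = 1.006854.
Inverse-square distance factor (a/d)² = 1.0470² = 1.096209.
Q̄ = (S_0/π) × 1.096209 × [bracket] = (2760/π) × 1.096209 × 1.006854 = 969.7 W/m².

Q̄ ≈ 970 W/m²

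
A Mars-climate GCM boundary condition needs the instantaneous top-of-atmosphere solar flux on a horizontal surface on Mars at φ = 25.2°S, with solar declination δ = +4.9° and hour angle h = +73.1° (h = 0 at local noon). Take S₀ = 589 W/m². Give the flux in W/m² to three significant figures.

cos θ_z = sin φ sin δ + cos φ cos δ cos h = -0.036369 + 0.262074 = 0.225705.
Flux = S₀ · cos θ_z = 589 × 0.225705 = 132.9 W/m².

133 W/m²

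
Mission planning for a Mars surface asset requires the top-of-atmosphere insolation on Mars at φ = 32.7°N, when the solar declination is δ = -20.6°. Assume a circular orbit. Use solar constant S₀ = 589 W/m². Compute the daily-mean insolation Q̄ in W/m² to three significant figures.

Q̄ ≈ 96.0 W/m²

cos H₀ = −tan(+32.7°) tan(-20.600°) = 0.2413, H₀ = 1.3271 rad.
Bracket: H₀ sin φ sin δ + cos φ cos δ sin H₀ = 1.3271×0.54024×-0.35184 + 0.84151×0.93606×0.97045 = -0.252253 + 0.764427 = 0.512174.
Q̄ = (S₀/π) × [bracket] = (589/π) × 0.512174 = 96.02 W/m².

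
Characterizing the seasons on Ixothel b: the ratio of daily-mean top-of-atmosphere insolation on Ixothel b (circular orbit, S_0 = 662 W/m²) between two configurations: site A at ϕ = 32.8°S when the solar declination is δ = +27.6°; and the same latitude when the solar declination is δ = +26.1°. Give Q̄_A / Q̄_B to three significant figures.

— Configuration A (ϕ=-32.8°):
cos h₀ = −tan(-32.8°) tan(+27.600°) = 0.3369, h₀ = 1.2272 rad.
Bracket: h₀ sin ϕ sin δ + cos ϕ cos δ sin h₀ = 1.2272×-0.54171×0.46330 + 0.84057×0.88620×0.94154 = -0.307996 + 0.701366 = 0.393370.
Q̄ = (S_0/π) × [bracket] = (662/π) × 0.393370 = 82.891 W/m².
— Configuration B (ϕ=-32.8°):
cos h₀ = −tan(-32.8°) tan(+26.100°) = 0.3157, h₀ = 1.2496 rad.
Bracket: h₀ sin ϕ sin δ + cos ϕ cos δ sin h₀ = 1.2496×-0.54171×0.43994 + 0.84057×0.89803×0.94885 = -0.297805 + 0.716246 = 0.418441.
Q̄ = (S_0/π) × [bracket] = (662/π) × 0.418441 = 88.174 W/m².
Ratio Q̄_A / Q̄_B = 82.891 / 88.174 = 0.9401.

Q̄_A / Q̄_B ≈ 0.940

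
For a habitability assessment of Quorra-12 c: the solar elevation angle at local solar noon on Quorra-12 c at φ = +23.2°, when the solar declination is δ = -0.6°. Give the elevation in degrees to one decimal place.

66.2°

At local noon the hour angle is zero, so the zenith angle equals |φ − δ| = |+23.2° − (-0.600°)| = 23.800°.
Elevation = 90° − 23.800° = 66.2°.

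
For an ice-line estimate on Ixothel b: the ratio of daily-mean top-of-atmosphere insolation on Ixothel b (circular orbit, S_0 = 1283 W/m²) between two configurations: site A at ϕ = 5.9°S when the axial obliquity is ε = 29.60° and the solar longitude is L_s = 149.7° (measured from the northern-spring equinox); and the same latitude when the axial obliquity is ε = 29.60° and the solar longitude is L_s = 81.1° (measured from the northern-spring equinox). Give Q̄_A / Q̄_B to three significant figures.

— Configuration A (ϕ=-5.9°):
Solar declination: sin δ = sin ε · sin L_s = sin 29.60° × sin 149.7° = 0.24921, so δ = +14.431°.
cos h₀ = −tan(-5.9°) tan(+14.431°) = 0.0266, h₀ = 1.5442 rad.
Bracket: h₀ sin ϕ sin δ + cos ϕ cos δ sin h₀ = 1.5442×-0.10279×0.24921 + 0.99470×0.96845×0.99965 = -0.039557 + 0.962980 = 0.923423.
Q̄ = (S_0/π) × [bracket] = (1283/π) × 0.923423 = 377.12 W/m².
— Configuration B (ϕ=-5.9°):
Solar declination: sin δ = sin ε · sin L_s = sin 29.60° × sin 81.1° = 0.48799, so δ = +29.209°.
cos h₀ = −tan(-5.9°) tan(+29.209°) = 0.0578, h₀ = 1.5130 rad.
Bracket: h₀ sin ϕ sin δ + cos ϕ cos δ sin h₀ = 1.5130×-0.10279×0.48799 + 0.99470×0.87285×0.99833 = -0.075893 + 0.866774 = 0.790881.
Q̄ = (S_0/π) × [bracket] = (1283/π) × 0.790881 = 322.99 W/m².
Ratio Q̄_A / Q̄_B = 377.12 / 322.99 = 1.168.

Q̄_A / Q̄_B ≈ 1.17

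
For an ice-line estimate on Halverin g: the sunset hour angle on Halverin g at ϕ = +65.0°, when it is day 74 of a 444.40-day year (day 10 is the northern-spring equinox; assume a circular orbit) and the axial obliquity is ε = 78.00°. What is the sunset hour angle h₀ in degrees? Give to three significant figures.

Solar longitude: L_s = 360° × (74 − 10)/444.40 = 51.845°.
sin δ = sin 78.00° × sin 51.845° = 0.76916, so δ = +50.279°.
Sunrise equation: cos h₀ = −tan ϕ · tan δ = -2.5811 ≤ −1, so the host star never sets (polar day) and h₀ = π.

h₀ = 180°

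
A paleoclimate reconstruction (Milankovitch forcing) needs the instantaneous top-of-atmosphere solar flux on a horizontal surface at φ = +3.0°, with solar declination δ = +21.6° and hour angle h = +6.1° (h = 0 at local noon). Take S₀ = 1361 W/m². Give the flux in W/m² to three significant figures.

cos θ_z = sin φ sin δ + cos φ cos δ cos h = 0.019266 + 0.923245 = 0.942511.
Flux = S₀ · cos θ_z = 1361 × 0.942511 = 1283 W/m².

1.28e+03 W/m²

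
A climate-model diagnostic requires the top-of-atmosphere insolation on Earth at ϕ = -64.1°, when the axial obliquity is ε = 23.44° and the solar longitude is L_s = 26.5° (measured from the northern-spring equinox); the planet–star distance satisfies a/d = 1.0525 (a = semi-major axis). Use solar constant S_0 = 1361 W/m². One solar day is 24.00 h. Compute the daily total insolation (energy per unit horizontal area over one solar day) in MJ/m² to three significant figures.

Solar declination: sin δ = sin ε · sin L_s = sin 23.44° × sin 26.5° = 0.17749, so δ = +10.224°.
cos h₀ = −tan(-64.1°) tan(+10.224°) = 0.3714, h₀ = 1.1902 rad.
Bracket: h₀ sin ϕ sin δ + cos ϕ cos δ sin h₀ = 1.1902×-0.89956×0.17749 + 0.43680×0.98412×0.92846 = -0.190031 + 0.399111 = 0.209080.
Inverse-square distance factor (a/d)² = 1.0525² = 1.107756.
Q̄ = (S_0/π) × 1.107756 × [bracket] = (1361/π) × 1.107756 × 0.209080 = 100.34 W/m².
Daily total = Q̄ × 24.00 h × 3600 s/h = 100.34 × 24.00 × 3600 / 10⁶ = 8.669 MJ/m².

8.67 MJ/m²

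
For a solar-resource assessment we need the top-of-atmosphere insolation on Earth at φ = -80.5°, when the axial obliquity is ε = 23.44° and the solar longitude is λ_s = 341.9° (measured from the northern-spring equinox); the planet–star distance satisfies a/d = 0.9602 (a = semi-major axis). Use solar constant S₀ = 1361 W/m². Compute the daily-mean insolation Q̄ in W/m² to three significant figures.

Solar declination: sin δ = sin ε · sin λ_s = sin 23.44° × sin 341.9° = -0.12358, so δ = -7.099°.
cos H₀ = −tan(-80.5°) tan(-7.099°) = -0.7442, H₀ = 2.4101 rad.
Bracket: H₀ sin φ sin δ + cos φ cos δ sin H₀ = 2.4101×-0.98629×-0.12358 + 0.16505×0.99233×0.66794 = 0.293757 + 0.109398 = 0.403155.
Inverse-square distance factor (a/d)² = 0.9602² = 0.921984.
Q̄ = (S₀/π) × 0.921984 × [bracket] = (1361/π) × 0.921984 × 0.403155 = 161.0 W/m².

Q̄ ≈ 161 W/m²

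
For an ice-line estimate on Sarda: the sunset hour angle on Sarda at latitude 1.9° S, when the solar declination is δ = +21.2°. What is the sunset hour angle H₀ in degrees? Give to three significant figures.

H₀ = 89.3°

cos H₀ = −tan φ · tan δ = −tan(-1.9°) × tan(+21.200°) = 0.0129, so H₀ = 1.5579 rad = 89.26°.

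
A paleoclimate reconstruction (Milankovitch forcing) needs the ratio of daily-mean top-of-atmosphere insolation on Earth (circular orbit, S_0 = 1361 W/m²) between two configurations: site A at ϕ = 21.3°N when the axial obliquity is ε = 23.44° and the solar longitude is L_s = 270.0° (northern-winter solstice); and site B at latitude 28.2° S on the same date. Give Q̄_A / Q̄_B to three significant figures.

— Configuration A (ϕ=+21.3°):
Solar declination: sin δ = sin ε · sin L_s = sin 23.44° × sin 270.0° = -0.39779, so δ = -23.440°.
cos h₀ = −tan(+21.3°) tan(-23.440°) = 0.1690, h₀ = 1.4009 rad.
Bracket: h₀ sin ϕ sin δ + cos ϕ cos δ sin h₀ = 1.4009×0.36325×-0.39779 + 0.93169×0.91748×0.98561 = -0.202426 + 0.842506 = 0.640080.
Q̄ = (S_0/π) × [bracket] = (1361/π) × 0.640080 = 277.30 W/m².
— Configuration B (ϕ=-28.2°):
cos h₀ = −tan(-28.2°) tan(-23.440°) = -0.2325, h₀ = 1.8054 rad.
Bracket: h₀ sin ϕ sin δ + cos ϕ cos δ sin h₀ = 1.8054×-0.47255×-0.39779 + 0.88130×0.91748×0.97260 = 0.339371 + 0.786420 = 1.125791.
Q̄ = (S_0/π) × [bracket] = (1361/π) × 1.125791 = 487.71 W/m².
Ratio Q̄_A / Q̄_B = 277.30 / 487.71 = 0.5686.

Q̄_A / Q̄_B ≈ 0.569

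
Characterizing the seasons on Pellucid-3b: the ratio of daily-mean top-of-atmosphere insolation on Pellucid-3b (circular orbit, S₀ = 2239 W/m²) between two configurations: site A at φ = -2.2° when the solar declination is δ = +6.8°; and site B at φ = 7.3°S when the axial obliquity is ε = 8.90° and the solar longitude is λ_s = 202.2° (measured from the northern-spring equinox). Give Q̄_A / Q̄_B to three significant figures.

Q̄_A / Q̄_B ≈ 0.983

— Configuration A (φ=-2.2°):
cos H₀ = −tan(-2.2°) tan(+6.800°) = 0.0046, H₀ = 1.5662 rad.
Bracket: H₀ sin φ sin δ + cos φ cos δ sin H₀ = 1.5662×-0.03839×0.11840 + 0.99926×0.99297×0.99999 = -0.007119 + 0.992225 = 0.985106.
Q̄ = (S₀/π) × [bracket] = (2239/π) × 0.985106 = 702.08 W/m².
— Configuration B (φ=-7.3°):
Solar declination: sin δ = sin ε · sin λ_s = sin 8.90° × sin 202.2° = -0.05846, so δ = -3.351°.
cos H₀ = −tan(-7.3°) tan(-3.351°) = -0.0075, H₀ = 1.5783 rad.
Bracket: H₀ sin φ sin δ + cos φ cos δ sin H₀ = 1.5783×-0.12706×-0.05846 + 0.99189×0.99829×0.99997 = 0.011723 + 0.990164 = 1.001887.
Q̄ = (S₀/π) × [bracket] = (2239/π) × 1.001887 = 714.04 W/m².
Ratio Q̄_A / Q̄_B = 702.08 / 714.04 = 0.9833.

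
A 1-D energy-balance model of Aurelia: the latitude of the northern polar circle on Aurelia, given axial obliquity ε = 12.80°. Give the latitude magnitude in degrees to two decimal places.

The polar circle is the lowest latitude that experiences at least one full rotation of continuous daylight at the northern-summer solstice; it lies at |φ| = 90° − ε = 90° − 12.80° = 77.20°.

77.20°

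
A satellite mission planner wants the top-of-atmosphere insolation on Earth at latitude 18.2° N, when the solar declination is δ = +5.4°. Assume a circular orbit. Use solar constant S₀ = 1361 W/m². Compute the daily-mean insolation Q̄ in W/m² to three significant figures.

cos H₀ = −tan(+18.2°) tan(+5.400°) = -0.0311, H₀ = 1.6019 rad.
Bracket: H₀ sin φ sin δ + cos φ cos δ sin H₀ = 1.6019×0.31233×0.09411 + 0.94997×0.99556×0.99952 = 0.047085 + 0.945298 = 0.992383.
Q̄ = (S₀/π) × [bracket] = (1361/π) × 0.992383 = 429.9 W/m².

Q̄ ≈ 430 W/m²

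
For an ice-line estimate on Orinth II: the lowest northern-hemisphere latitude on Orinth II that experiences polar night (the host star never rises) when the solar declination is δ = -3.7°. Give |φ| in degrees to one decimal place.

|φ| = 86.3°

Polar night requires cos H₀ = −tan φ tan δ ≥ 1, i.e. tan φ tan δ ≤ −1.
The boundary is |tan φ| · |tan δ| = 1, so |φ| = 90° − |δ| = 90° − 3.7° = 86.3° in the northern hemisphere.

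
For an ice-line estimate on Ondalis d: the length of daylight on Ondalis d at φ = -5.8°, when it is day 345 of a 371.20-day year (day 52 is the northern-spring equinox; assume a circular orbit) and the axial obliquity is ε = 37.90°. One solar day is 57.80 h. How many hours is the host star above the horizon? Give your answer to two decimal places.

30.29 h

Solar longitude: λ_s = 360° × (345 − 52)/371.20 = 284.159°.
sin δ = sin 37.90° × sin 284.159° = -0.59562, so δ = -36.557°.
cos H₀ = −tan φ · tan δ = −tan(-5.8°) × tan(-36.557°) = -0.0753, so H₀ = 1.6462 rad = 94.32°.
Daylight = 2H₀/(2π) × 57.80 h = (1.6462/π) × 57.80 = 30.29 h.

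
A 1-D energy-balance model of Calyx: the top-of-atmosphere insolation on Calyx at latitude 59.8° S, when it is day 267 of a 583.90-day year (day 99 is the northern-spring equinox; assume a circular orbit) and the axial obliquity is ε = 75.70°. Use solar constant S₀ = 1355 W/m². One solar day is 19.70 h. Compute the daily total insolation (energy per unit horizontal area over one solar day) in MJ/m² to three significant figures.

Solar longitude: λ_s = 360° × (267 − 99)/583.90 = 103.579°.
sin δ = sin 75.70° × sin 103.579° = 0.94193, so δ = +70.378°.
cos H₀ = −tan(-59.8°) tan(+70.378°) = 4.8193 ≥ 1 ⇒ polar night, H₀ = 0 and Q̄ = 0.
Daily total = Q̄ × 19.70 h × 3600 s/h = 0.00 MJ/m².

0.00 MJ/m²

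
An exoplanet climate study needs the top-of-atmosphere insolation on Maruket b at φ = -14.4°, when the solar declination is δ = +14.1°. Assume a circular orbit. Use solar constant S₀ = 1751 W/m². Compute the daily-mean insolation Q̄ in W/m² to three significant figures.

cos H₀ = −tan(-14.4°) tan(+14.100°) = 0.0645, H₀ = 1.5063 rad.
Bracket: H₀ sin φ sin δ + cos φ cos δ sin H₀ = 1.5063×-0.24869×0.24362 + 0.96858×0.96987×0.99792 = -0.091260 + 0.937443 = 0.846183.
Q̄ = (S₀/π) × [bracket] = (1751/π) × 0.846183 = 471.6 W/m².

Q̄ ≈ 472 W/m²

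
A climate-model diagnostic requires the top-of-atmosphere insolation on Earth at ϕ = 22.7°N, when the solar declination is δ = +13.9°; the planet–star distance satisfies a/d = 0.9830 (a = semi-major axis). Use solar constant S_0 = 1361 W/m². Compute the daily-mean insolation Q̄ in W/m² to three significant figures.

Q̄ ≈ 438 W/m²

cos h₀ = −tan(+22.7°) tan(+13.900°) = -0.1035, h₀ = 1.6745 rad.
Bracket: h₀ sin ϕ sin δ + cos ϕ cos δ sin h₀ = 1.6745×0.38591×0.24023 + 0.92254×0.97072×0.99463 = 0.155238 + 0.890719 = 1.045957.
Inverse-square distance factor (a/d)² = 0.9830² = 0.966289.
Q̄ = (S_0/π) × 0.966289 × [bracket] = (1361/π) × 0.966289 × 1.045957 = 437.9 W/m².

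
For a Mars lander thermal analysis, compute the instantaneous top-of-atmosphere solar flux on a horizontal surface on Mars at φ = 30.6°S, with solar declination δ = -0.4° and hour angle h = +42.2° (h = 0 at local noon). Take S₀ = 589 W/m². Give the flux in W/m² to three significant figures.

cos θ_z = sin φ sin δ + cos φ cos δ cos h = 0.003554 + 0.637626 = 0.641180.
Flux = S₀ · cos θ_z = 589 × 0.641180 = 377.7 W/m².

378 W/m²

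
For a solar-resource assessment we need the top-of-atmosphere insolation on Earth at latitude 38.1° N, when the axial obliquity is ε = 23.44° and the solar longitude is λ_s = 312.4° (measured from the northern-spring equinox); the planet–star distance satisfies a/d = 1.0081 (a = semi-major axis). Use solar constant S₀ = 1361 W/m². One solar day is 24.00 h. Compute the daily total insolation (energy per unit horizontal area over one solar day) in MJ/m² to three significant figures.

Solar declination: sin δ = sin ε · sin λ_s = sin 23.44° × sin 312.4° = -0.29375, so δ = -17.083°.
cos H₀ = −tan(+38.1°) tan(-17.083°) = 0.2410, H₀ = 1.3274 rad.
Bracket: H₀ sin φ sin δ + cos φ cos δ sin H₀ = 1.3274×0.61704×-0.29375 + 0.78694×0.95588×0.97054 = -0.240599 + 0.730060 = 0.489461.
Inverse-square distance factor (a/d)² = 1.0081² = 1.016266.
Q̄ = (S₀/π) × 1.016266 × [bracket] = (1361/π) × 1.016266 × 0.489461 = 215.49 W/m².
Daily total = Q̄ × 24.00 h × 3600 s/h = 215.49 × 24.00 × 3600 / 10⁶ = 18.62 MJ/m².

18.6 MJ/m²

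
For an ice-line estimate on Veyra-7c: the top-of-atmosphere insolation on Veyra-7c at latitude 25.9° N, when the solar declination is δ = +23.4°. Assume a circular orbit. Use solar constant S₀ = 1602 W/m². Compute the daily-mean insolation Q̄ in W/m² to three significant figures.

cos H₀ = −tan(+25.9°) tan(+23.400°) = -0.2101, H₀ = 1.7825 rad.
Bracket: H₀ sin φ sin δ + cos φ cos δ sin H₀ = 1.7825×0.43680×0.39715 + 0.89956×0.91775×0.97767 = 0.309219 + 0.807136 = 1.116355.
Q̄ = (S₀/π) × [bracket] = (1602/π) × 1.116355 = 569.3 W/m².

Q̄ ≈ 569 W/m²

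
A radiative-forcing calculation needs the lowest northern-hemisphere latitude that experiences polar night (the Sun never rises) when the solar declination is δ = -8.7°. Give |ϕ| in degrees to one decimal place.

Polar night requires cos h₀ = −tan ϕ tan δ ≥ 1, i.e. tan ϕ tan δ ≤ −1.
The boundary is |tan ϕ| · |tan δ| = 1, so |ϕ| = 90° − |δ| = 90° − 8.7° = 81.3° in the northern hemisphere.

|ϕ| = 81.3°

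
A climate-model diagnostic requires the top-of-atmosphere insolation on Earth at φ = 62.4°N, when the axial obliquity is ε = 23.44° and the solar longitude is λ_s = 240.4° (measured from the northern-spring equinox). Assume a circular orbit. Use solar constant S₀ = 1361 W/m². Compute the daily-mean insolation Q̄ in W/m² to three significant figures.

Q̄ ≈ 28.9 W/m²

Solar declination: sin δ = sin ε · sin λ_s = sin 23.44° × sin 240.4° = -0.34588, so δ = -20.235°.
cos H₀ = −tan(+62.4°) tan(-20.235°) = 0.7051, H₀ = 0.7882 rad.
Bracket: H₀ sin φ sin δ + cos φ cos δ sin H₀ = 0.7882×0.88620×-0.34588 + 0.46330×0.93828×0.70909 = -0.241598 + 0.308245 = 0.066647.
Q̄ = (S₀/π) × [bracket] = (1361/π) × 0.066647 = 28.87 W/m².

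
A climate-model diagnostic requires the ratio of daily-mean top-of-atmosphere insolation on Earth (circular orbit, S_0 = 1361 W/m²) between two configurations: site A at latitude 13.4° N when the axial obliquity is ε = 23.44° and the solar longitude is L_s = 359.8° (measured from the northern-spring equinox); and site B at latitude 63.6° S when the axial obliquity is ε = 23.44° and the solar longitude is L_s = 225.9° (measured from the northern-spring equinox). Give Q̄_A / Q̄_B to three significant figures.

— Configuration A (ϕ=+13.4°):
Solar declination: sin δ = sin ε · sin L_s = sin 23.44° × sin 359.8° = -0.00139, so δ = -0.080°.
cos h₀ = −tan(+13.4°) tan(-0.080°) = 0.0003, h₀ = 1.5705 rad.
Bracket: h₀ sin ϕ sin δ + cos ϕ cos δ sin h₀ = 1.5705×0.23175×-0.00139 + 0.97278×1.00000×1.00000 = -0.000506 + 0.972780 = 0.972274.
Q̄ = (S_0/π) × [bracket] = (1361/π) × 0.972274 = 421.21 W/m².
— Configuration B (ϕ=-63.6°):
Solar declination: sin δ = sin ε · sin L_s = sin 23.44° × sin 225.9° = -0.28566, so δ = -16.598°.
cos h₀ = −tan(-63.6°) tan(-16.598°) = -0.6005, h₀ = 2.2149 rad.
Bracket: h₀ sin ϕ sin δ + cos ϕ cos δ sin h₀ = 2.2149×-0.89571×-0.28566 + 0.44464×0.95833×0.79964 = 0.566723 + 0.340736 = 0.907459.
Q̄ = (S_0/π) × [bracket] = (1361/π) × 0.907459 = 393.13 W/m².
Ratio Q̄_A / Q̄_B = 421.21 / 393.13 = 1.071.

Q̄_A / Q̄_B ≈ 1.07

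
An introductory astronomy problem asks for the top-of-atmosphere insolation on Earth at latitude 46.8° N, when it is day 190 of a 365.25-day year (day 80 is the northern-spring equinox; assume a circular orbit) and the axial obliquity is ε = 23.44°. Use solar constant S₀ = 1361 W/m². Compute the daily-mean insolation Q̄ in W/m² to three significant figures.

Solar longitude: λ_s = 360° × (190 − 80)/365.25 = 108.419°.
sin δ = sin 23.44° × sin 108.419° = 0.37741, so δ = +22.173°.
cos H₀ = −tan(+46.8°) tan(+22.173°) = -0.4340, H₀ = 2.0197 rad.
Bracket: H₀ sin φ sin δ + cos φ cos δ sin H₀ = 2.0197×0.72897×0.37741 + 0.68455×0.92605×0.90091 = 0.555661 + 0.571112 = 1.126773.
Q̄ = (S₀/π) × [bracket] = (1361/π) × 1.126773 = 488.1 W/m².

Q̄ ≈ 488 W/m²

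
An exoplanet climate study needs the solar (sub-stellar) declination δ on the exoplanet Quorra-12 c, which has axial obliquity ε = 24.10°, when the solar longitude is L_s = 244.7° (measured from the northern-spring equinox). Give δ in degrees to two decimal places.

δ = -21.66°

sin δ = sin ε · sin L_s = sin 24.10° × sin 244.7° = -0.369164.
δ = arcsin(-0.369164) = -21.66°.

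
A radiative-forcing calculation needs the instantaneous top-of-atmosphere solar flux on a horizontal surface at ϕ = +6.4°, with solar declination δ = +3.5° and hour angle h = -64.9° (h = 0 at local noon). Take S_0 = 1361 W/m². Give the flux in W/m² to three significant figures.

582 W/m²

cos θ_z = sin ϕ sin δ + cos ϕ cos δ cos h = 0.006805 + 0.420769 = 0.427574.
Flux = S_0 · cos θ_z = 1361 × 0.427574 = 581.9 W/m².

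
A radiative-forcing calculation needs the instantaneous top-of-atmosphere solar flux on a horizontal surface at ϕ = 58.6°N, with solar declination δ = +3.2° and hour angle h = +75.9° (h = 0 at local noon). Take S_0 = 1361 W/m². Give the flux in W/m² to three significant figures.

cos θ_z = sin ϕ sin δ + cos ϕ cos δ cos h = 0.047646 + 0.126728 = 0.174374.
Flux = S_0 · cos θ_z = 1361 × 0.174374 = 237.3 W/m².

237 W/m²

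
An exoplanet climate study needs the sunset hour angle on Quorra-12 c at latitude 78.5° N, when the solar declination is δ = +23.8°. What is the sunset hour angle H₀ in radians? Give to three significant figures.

Sunrise equation: cos H₀ = −tan φ · tan δ = -2.1678 ≤ −1, so the host star never sets (polar day) and H₀ = π.

H₀ = 3.14 rad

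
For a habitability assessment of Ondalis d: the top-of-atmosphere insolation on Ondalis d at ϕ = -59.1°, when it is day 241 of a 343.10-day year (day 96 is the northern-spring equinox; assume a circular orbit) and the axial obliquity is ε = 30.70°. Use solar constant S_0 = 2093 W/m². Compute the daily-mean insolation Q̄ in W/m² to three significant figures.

Solar longitude: L_s = 360° × (241 − 96)/343.10 = 152.142°.
sin δ = sin 30.70° × sin 152.142° = 0.23857, so δ = +13.802°.
cos h₀ = −tan(-59.1°) tan(+13.802°) = 0.4105, h₀ = 1.1478 rad.
Bracket: h₀ sin ϕ sin δ + cos ϕ cos δ sin h₀ = 1.1478×-0.85806×0.23857 + 0.51354×0.97113×0.91188 = -0.234963 + 0.454767 = 0.219804.
Q̄ = (S_0/π) × [bracket] = (2093/π) × 0.219804 = 146.4 W/m².

Q̄ ≈ 146 W/m²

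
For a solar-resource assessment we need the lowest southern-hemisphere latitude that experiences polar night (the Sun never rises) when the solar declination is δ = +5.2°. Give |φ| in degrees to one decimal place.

|φ| = 84.8°

Polar night requires cos H₀ = −tan φ tan δ ≥ 1, i.e. tan φ tan δ ≤ −1.
The boundary is |tan φ| · |tan δ| = 1, so |φ| = 90° − |δ| = 90° − 5.2° = 84.8° in the southern hemisphere.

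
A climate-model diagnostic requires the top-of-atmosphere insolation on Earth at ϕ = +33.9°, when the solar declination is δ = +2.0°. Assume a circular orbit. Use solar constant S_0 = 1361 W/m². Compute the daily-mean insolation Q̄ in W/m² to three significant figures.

cos h₀ = −tan(+33.9°) tan(+2.000°) = -0.0235, h₀ = 1.5943 rad.
Bracket: h₀ sin ϕ sin δ + cos ϕ cos δ sin h₀ = 1.5943×0.55775×0.03490 + 0.83001×0.99939×0.99972 = 0.031034 + 0.829271 = 0.860305.
Q̄ = (S_0/π) × [bracket] = (1361/π) × 0.860305 = 372.7 W/m².

Q̄ ≈ 373 W/m²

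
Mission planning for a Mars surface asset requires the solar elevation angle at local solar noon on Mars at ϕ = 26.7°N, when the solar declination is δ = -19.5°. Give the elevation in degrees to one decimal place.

43.8°

At local noon the hour angle is zero, so the zenith angle equals |ϕ − δ| = |+26.7° − (-19.500°)| = 46.200°.
Elevation = 90° − 46.200° = 43.8°.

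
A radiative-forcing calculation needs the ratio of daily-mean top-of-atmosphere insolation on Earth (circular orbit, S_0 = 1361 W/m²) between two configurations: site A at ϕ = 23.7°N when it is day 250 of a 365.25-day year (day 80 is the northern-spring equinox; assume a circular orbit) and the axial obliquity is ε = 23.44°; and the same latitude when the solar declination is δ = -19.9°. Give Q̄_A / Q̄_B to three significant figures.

— Configuration A (ϕ=+23.7°):
Solar longitude: L_s = 360° × (250 − 80)/365.25 = 167.556°.
sin δ = sin 23.44° × sin 167.556° = 0.08571, so δ = +4.917°.
cos h₀ = −tan(+23.7°) tan(+4.917°) = -0.0378, h₀ = 1.6086 rad.
Bracket: h₀ sin ϕ sin δ + cos ϕ cos δ sin h₀ = 1.6086×0.40195×0.08571 + 0.91566×0.99632×0.99929 = 0.055418 + 0.911643 = 0.967061.
Q̄ = (S_0/π) × [bracket] = (1361/π) × 0.967061 = 418.95 W/m².
— Configuration B (ϕ=+23.7°):
cos h₀ = −tan(+23.7°) tan(-19.900°) = 0.1589, h₀ = 1.4112 rad.
Bracket: h₀ sin ϕ sin δ + cos ϕ cos δ sin h₀ = 1.4112×0.40195×-0.34038 + 0.91566×0.94029×0.98729 = -0.193074 + 0.850043 = 0.656969.
Q̄ = (S_0/π) × [bracket] = (1361/π) × 0.656969 = 284.61 W/m².
Ratio Q̄_A / Q̄_B = 418.95 / 284.61 = 1.472.

Q̄_A / Q̄_B ≈ 1.47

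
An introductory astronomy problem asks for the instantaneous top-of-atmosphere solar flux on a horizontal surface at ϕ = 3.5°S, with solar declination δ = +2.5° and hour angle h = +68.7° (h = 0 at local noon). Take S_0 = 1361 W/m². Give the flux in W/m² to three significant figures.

cos θ_z = sin ϕ sin δ + cos ϕ cos δ cos h = -0.002663 + 0.362229 = 0.359566.
Flux = S_0 · cos θ_z = 1361 × 0.359566 = 489.4 W/m².

489 W/m²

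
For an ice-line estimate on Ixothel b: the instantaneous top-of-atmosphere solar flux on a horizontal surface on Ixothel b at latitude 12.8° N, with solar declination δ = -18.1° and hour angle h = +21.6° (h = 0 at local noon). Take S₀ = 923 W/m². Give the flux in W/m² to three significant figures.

732 W/m²

cos θ_z = sin φ sin δ + cos φ cos δ cos h = -0.068830 + 0.861805 = 0.792975.
Flux = S₀ · cos θ_z = 923 × 0.792975 = 731.9 W/m².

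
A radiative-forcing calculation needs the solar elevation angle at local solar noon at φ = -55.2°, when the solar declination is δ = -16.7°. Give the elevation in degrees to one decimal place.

At local noon the hour angle is zero, so the zenith angle equals |φ − δ| = |-55.2° − (-16.700°)| = 38.500°.
Elevation = 90° − 38.500° = 51.5°.

51.5°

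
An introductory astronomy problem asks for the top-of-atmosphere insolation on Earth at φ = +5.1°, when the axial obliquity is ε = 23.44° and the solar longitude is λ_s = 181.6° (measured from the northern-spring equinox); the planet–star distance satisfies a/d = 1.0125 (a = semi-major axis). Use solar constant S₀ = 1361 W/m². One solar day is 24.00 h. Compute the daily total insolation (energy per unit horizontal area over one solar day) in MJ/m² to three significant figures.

38.2 MJ/m²

Solar declination: sin δ = sin ε · sin λ_s = sin 23.44° × sin 181.6° = -0.01111, so δ = -0.636°.
cos H₀ = −tan(+5.1°) tan(-0.636°) = 0.0010, H₀ = 1.5698 rad.
Bracket: H₀ sin φ sin δ + cos φ cos δ sin H₀ = 1.5698×0.08889×-0.01111 + 0.99604×0.99994×1.00000 = -0.001550 + 0.995980 = 0.994430.
Inverse-square distance factor (a/d)² = 1.0125² = 1.025156.
Q̄ = (S₀/π) × 1.025156 × [bracket] = (1361/π) × 1.025156 × 0.994430 = 441.64 W/m².
Daily total = Q̄ × 24.00 h × 3600 s/h = 441.64 × 24.00 × 3600 / 10⁶ = 38.16 MJ/m².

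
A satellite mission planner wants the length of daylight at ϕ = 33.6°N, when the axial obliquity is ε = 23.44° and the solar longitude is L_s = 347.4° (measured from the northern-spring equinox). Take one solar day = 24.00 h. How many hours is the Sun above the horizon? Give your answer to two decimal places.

Solar declination: sin δ = sin ε · sin L_s = sin 23.44° × sin 347.4° = -0.08677, so δ = -4.978°.
cos h₀ = −tan ϕ · tan δ = −tan(+33.6°) × tan(-4.978°) = 0.0579, so h₀ = 1.5129 rad = 86.68°.
Daylight = 2h₀/(2π) × 24.00 h = (1.5129/π) × 24.00 = 11.56 h.

11.56 h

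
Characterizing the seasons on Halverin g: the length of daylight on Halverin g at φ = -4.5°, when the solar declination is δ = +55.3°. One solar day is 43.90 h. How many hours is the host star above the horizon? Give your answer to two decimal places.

20.36 h

cos H₀ = −tan φ · tan δ = −tan(-4.5°) × tan(+55.300°) = 0.1137, so H₀ = 1.4569 rad = 83.47°.
Daylight = 2H₀/(2π) × 43.90 h = (1.4569/π) × 43.90 = 20.36 h.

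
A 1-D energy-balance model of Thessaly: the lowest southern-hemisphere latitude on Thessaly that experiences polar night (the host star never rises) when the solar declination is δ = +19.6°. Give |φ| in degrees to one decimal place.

Polar night requires cos H₀ = −tan φ tan δ ≥ 1, i.e. tan φ tan δ ≤ −1.
The boundary is |tan φ| · |tan δ| = 1, so |φ| = 90° − |δ| = 90° − 19.6° = 70.4° in the southern hemisphere.

|φ| = 70.4°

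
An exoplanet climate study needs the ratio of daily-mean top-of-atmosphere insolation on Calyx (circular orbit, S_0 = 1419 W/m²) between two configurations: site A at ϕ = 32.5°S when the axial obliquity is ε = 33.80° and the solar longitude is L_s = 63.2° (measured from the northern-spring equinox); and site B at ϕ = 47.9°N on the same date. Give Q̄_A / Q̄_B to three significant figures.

Q̄_A / Q̄_B ≈ 0.283

— Configuration A (ϕ=-32.5°):
Solar declination: sin δ = sin ε · sin L_s = sin 33.80° × sin 63.2° = 0.49654, so δ = +29.771°.
cos h₀ = −tan(-32.5°) tan(+29.771°) = 0.3644, h₀ = 1.1978 rad.
Bracket: h₀ sin ϕ sin δ + cos ϕ cos δ sin h₀ = 1.1978×-0.53730×0.49654 + 0.84339×0.86801×0.93123 = -0.319562 + 0.681726 = 0.362164.
Q̄ = (S_0/π) × [bracket] = (1419/π) × 0.362164 = 163.58 W/m².
— Configuration B (ϕ=+47.9°):
cos h₀ = −tan(+47.9°) tan(+29.771°) = -0.6331, h₀ = 2.2563 rad.
Bracket: h₀ sin ϕ sin δ + cos ϕ cos δ sin h₀ = 2.2563×0.74198×0.49654 + 0.67043×0.86801×0.77408 = 0.831272 + 0.450468 = 1.281740.
Q̄ = (S_0/π) × [bracket] = (1419/π) × 1.281740 = 578.94 W/m².
Ratio Q̄_A / Q̄_B = 163.58 / 578.94 = 0.2826.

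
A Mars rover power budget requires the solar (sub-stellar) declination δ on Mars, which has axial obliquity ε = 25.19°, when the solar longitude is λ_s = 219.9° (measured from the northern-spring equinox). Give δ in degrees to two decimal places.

sin δ = sin ε · sin λ_s = sin 25.19° × sin 219.9° = -0.273015.
δ = arcsin(-0.273015) = -15.84°.

δ = -15.84°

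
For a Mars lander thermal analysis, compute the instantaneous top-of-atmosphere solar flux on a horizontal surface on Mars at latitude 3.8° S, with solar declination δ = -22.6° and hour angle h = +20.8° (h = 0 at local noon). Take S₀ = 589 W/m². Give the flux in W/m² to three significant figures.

cos θ_z = sin φ sin δ + cos φ cos δ cos h = 0.025469 + 0.861143 = 0.886612.
Flux = S₀ · cos θ_z = 589 × 0.886612 = 522.2 W/m².

522 W/m²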